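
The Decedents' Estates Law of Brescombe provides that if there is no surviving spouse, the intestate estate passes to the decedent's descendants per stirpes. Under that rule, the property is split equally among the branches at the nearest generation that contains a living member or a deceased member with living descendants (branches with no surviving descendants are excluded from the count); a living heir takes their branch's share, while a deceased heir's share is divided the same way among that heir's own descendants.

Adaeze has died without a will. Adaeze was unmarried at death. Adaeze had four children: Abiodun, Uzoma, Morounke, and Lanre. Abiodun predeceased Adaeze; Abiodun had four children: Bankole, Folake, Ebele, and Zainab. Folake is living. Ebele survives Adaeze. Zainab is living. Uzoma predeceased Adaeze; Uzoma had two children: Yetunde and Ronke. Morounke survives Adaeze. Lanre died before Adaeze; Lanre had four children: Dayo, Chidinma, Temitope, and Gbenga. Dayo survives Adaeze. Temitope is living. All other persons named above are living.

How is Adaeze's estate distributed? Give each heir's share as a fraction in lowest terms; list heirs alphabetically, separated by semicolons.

Bankole 1/16; Chidinma 1/16; Dayo 1/16; Ebele 1/16; Folake 1/16; Gbenga 1/16; Morounke 1/4; Ronke 1/8; Temitope 1/16; Yetunde 1/8; Zainab 1/16

There is no surviving spouse, so the entire estate passes to Adaeze's descendants per stirpes.
The estate is divided into 4 equal shares of 1/4 among Abiodun, Uzoma, Morounke, Lanre.
Abiodun predeceased; the 1/4 allotted to Abiodun's branch passes to Abiodun's issue by representation.
The 1/4 is divided into 4 equal shares of 1/16 among Bankole, Folake, Ebele, Zainab.
Bankole is living and takes 1/16.
Folake is living and takes 1/16.
Ebele is living and takes 1/16.
Zainab is living and takes 1/16.
Uzoma predeceased; the 1/4 allotted to Uzoma's branch passes to Uzoma's issue by representation.
The 1/4 is divided into 2 equal shares of 1/8 among Yetunde, Ronke.
Yetunde is living and takes 1/8.
Ronke is living and takes 1/8.
Morounke is living and takes 1/4.
Lanre predeceased; the 1/4 allotted to Lanre's branch passes to Lanre's issue by representation.
The 1/4 is divided into 4 equal shares of 1/16 among Dayo, Chidinma, Temitope, Gbenga.
Dayo is living and takes 1/16.
Chidinma is living and takes 1/16.
Temitope is living and takes 1/16.
Gbenga is living and takes 1/16.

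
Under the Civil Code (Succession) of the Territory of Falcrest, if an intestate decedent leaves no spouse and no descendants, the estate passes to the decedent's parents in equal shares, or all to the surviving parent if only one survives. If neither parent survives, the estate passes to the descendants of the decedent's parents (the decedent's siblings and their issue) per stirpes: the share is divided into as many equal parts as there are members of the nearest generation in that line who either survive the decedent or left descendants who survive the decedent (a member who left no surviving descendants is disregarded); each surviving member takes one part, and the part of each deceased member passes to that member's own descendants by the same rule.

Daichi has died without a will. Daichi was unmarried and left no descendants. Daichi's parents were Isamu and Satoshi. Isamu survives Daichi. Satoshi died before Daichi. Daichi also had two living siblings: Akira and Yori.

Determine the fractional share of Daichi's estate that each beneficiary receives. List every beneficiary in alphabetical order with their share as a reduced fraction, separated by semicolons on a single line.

Only one parent, Isamu, survives, so Isamu takes the entire estate. The siblings take nothing because a surviving parent has priority.

Isamu 1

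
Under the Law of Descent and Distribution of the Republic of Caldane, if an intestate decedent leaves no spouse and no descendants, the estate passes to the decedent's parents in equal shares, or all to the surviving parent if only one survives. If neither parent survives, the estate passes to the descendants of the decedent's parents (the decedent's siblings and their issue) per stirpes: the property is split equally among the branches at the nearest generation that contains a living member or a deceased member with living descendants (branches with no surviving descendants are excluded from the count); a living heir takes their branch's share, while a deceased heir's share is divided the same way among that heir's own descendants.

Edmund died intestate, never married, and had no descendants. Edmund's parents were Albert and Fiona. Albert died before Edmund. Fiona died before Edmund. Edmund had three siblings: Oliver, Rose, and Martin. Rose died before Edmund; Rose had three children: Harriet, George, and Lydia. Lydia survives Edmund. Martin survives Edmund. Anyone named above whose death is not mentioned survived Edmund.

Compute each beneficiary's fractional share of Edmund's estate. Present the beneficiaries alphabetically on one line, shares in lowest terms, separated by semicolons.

Neither parent survives and there are no descendants, so the estate passes to Edmund's siblings and their issue per stirpes.
The estate is divided into 3 equal shares of 1/3 among Oliver, Rose, Martin.
Oliver is living and takes 1/3.
Rose predeceased; the 1/3 allotted to Rose's branch passes to Rose's issue by representation.
The 1/3 is divided into 3 equal shares of 1/9 among Harriet, George, Lydia.
Harriet is living and takes 1/9.
George is living and takes 1/9.
Lydia is living and takes 1/9.
Martin is living and takes 1/3.

George 1/9; Harriet 1/9; Lydia 1/9; Martin 1/3; Oliver 1/3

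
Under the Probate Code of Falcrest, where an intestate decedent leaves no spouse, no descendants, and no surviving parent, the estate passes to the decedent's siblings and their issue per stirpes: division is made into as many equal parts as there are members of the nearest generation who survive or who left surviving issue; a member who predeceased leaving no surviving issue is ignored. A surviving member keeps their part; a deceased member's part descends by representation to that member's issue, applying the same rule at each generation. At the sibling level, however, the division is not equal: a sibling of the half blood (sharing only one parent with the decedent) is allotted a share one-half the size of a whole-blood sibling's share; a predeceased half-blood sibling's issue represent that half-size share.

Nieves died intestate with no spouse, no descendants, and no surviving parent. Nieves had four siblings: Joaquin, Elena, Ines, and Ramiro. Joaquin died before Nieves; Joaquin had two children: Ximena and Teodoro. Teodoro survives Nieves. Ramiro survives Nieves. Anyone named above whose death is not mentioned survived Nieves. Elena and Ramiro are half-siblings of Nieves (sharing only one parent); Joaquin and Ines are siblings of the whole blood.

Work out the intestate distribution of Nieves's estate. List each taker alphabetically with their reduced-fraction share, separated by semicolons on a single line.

Elena 1/6; Ines 1/3; Ramiro 1/6; Teodoro 1/6; Ximena 1/6

No spouse, descendants, or parent survives, so the estate passes to Nieves's siblings per stirpes.
Half-blood siblings count for one-half the weight of whole-blood siblings at the initial division.
Dividing 1 in proportion to weights (total weight 3): Joaquin (weight 1) → 1/3; Elena (weight 1/2) → 1/6; Ines (weight 1) → 1/3; Ramiro (weight 1/2) → 1/6.
Joaquin predeceased; the 1/3 allotted to Joaquin's branch passes to Joaquin's issue by representation.
The 1/3 is divided into 2 equal shares of 1/6 among Ximena, Teodoro.
Ximena is living and takes 1/6.
Teodoro is living and takes 1/6.
Elena is living and takes 1/6.
Ines is living and takes 1/3.
Ramiro is living and takes 1/6.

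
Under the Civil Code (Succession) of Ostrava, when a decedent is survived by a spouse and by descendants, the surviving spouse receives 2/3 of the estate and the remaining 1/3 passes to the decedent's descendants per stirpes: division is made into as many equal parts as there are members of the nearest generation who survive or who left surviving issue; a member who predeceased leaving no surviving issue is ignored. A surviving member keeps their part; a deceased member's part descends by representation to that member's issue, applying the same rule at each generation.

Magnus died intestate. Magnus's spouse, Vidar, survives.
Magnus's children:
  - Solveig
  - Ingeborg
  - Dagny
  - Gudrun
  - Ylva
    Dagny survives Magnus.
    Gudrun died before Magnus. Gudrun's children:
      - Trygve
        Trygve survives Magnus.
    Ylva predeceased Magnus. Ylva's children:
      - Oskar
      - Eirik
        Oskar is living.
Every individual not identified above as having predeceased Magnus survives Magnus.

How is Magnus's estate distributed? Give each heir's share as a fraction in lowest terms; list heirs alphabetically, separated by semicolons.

Vidar, as surviving spouse, takes 2/3.
The remaining 1/3 passes to Magnus's descendants per stirpes.
The 1/3 is divided into 5 equal shares of 1/15 among Solveig, Ingeborg, Dagny, Gudrun, Ylva.
Solveig is living and takes 1/15.
Ingeborg is living and takes 1/15.
Dagny is living and takes 1/15.
Gudrun predeceased; the 1/15 allotted to Gudrun's branch passes to Gudrun's issue by representation.
Trygve is the sole taker at this level and receives the full 1/15.
Ylva predeceased; the 1/15 allotted to Ylva's branch passes to Ylva's issue by representation.
The 1/15 is divided into 2 equal shares of 1/30 among Oskar, Eirik.
Oskar is living and takes 1/30.
Eirik is living and takes 1/30.

Dagny 1/15; Eirik 1/30; Ingeborg 1/15; Oskar 1/30; Solveig 1/15; Trygve 1/15; Vidar 2/3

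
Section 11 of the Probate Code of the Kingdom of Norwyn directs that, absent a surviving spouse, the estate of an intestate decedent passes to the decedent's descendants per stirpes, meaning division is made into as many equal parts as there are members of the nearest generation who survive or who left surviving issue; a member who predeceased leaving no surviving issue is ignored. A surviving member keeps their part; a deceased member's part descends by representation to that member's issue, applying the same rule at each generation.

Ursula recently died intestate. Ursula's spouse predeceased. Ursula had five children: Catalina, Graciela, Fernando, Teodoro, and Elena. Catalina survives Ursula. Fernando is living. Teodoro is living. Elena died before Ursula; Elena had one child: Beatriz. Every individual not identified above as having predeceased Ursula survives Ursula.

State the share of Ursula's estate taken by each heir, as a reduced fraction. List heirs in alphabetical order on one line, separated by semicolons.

There is no surviving spouse, so the entire estate passes to Ursula's descendants per stirpes.
The estate is divided into 5 equal shares of 1/5 among Catalina, Graciela, Fernando, Teodoro, Elena.
Catalina is living and takes 1/5.
Graciela is living and takes 1/5.
Fernando is living and takes 1/5.
Teodoro is living and takes 1/5.
Elena predeceased; the 1/5 allotted to Elena's branch passes to Elena's issue by representation.
Beatriz is the sole taker at this level and receives the full 1/5.

Beatriz 1/5; Catalina 1/5; Fernando 1/5; Graciela 1/5; Teodoro 1/5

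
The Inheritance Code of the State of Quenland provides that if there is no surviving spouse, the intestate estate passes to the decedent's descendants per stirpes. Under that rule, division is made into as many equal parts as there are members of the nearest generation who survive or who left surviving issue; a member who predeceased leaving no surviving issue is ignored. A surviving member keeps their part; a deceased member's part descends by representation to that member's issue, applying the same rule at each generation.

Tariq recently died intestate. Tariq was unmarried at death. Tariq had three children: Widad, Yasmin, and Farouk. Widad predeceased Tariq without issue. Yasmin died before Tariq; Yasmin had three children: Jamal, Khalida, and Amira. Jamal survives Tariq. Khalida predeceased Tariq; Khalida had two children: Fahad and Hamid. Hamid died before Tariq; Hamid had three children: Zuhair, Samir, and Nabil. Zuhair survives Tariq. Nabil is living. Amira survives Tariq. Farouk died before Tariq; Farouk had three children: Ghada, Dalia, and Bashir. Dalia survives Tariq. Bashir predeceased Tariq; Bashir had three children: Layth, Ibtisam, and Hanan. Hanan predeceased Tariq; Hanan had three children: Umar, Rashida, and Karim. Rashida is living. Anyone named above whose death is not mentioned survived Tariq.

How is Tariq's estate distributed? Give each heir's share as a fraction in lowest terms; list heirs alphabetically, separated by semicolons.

There is no surviving spouse, so the entire estate passes to Tariq's descendants per stirpes.
Widad left no surviving issue, so that branch lapses and is disregarded.
The estate is divided into 2 equal shares of 1/2 among Yasmin, Farouk.
Yasmin predeceased; the 1/2 allotted to Yasmin's branch passes to Yasmin's issue by representation.
The 1/2 is divided into 3 equal shares of 1/6 among Jamal, Khalida, Amira.
Jamal is living and takes 1/6.
Khalida predeceased; the 1/6 allotted to Khalida's branch passes to Khalida's issue by representation.
The 1/6 is divided into 2 equal shares of 1/12 among Fahad, Hamid.
Fahad is living and takes 1/12.
Hamid predeceased; the 1/12 allotted to Hamid's branch passes to Hamid's issue by representation.
The 1/12 is divided into 3 equal shares of 1/36 among Zuhair, Samir, Nabil.
Zuhair is living and takes 1/36.
Samir is living and takes 1/36.
Nabil is living and takes 1/36.
Amira is living and takes 1/6.
Farouk predeceased; the 1/2 allotted to Farouk's branch passes to Farouk's issue by representation.
The 1/2 is divided into 3 equal shares of 1/6 among Ghada, Dalia, Bashir.
Ghada is living and takes 1/6.
Dalia is living and takes 1/6.
Bashir predeceased; the 1/6 allotted to Bashir's branch passes to Bashir's issue by representation.
The 1/6 is divided into 3 equal shares of 1/18 among Layth, Ibtisam, Hanan.
Layth is living and takes 1/18.
Ibtisam is living and takes 1/18.
Hanan predeceased; the 1/18 allotted to Hanan's branch passes to Hanan's issue by representation.
The 1/18 is divided into 3 equal shares of 1/54 among Umar, Rashida, Karim.
Umar is living and takes 1/54.
Rashida is living and takes 1/54.
Karim is living and takes 1/54.

Amira 1/6; Dalia 1/6; Fahad 1/12; Ghada 1/6; Ibtisam 1/18; Jamal 1/6; Karim 1/54; Layth 1/18; Nabil 1/36; Rashida 1/54; Samir 1/36; Umar 1/54; Zuhair 1/36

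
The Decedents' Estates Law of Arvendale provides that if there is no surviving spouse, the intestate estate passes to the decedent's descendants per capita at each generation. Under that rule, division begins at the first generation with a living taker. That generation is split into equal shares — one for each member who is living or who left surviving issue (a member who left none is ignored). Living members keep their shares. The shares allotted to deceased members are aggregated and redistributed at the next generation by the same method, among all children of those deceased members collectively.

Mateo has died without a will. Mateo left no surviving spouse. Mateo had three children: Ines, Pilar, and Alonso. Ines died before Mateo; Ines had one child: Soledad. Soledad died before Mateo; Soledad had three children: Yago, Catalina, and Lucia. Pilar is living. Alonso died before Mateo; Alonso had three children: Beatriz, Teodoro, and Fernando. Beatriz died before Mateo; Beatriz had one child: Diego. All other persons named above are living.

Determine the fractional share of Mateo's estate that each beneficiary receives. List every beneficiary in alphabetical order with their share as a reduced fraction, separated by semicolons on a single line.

Catalina 1/12; Diego 1/12; Fernando 1/6; Lucia 1/12; Pilar 1/3; Teodoro 1/6; Yago 1/12

There is no surviving spouse, so the entire estate passes to Mateo's descendants per capita at each generation.
At generation 1 (Ines, Pilar, Alonso) there are 3 shares of (1)/3 = 1/3 each.
Living: Pilar — each takes 1/3.
Deceased: Ines and Alonso. Their combined 2/3 is pooled and carried to generation 2.
At generation 2 (Soledad, Beatriz, Teodoro, Fernando) there are 4 shares of (2/3)/4 = 1/6 each.
Living: Teodoro and Fernando — each takes 1/6.
Deceased: Soledad and Beatriz. Their combined 1/3 is pooled and carried to generation 3.
At generation 3 (Yago, Catalina, Lucia, Diego) there are 4 shares of (1/3)/4 = 1/12 each.
Living: Yago, Catalina, Lucia, and Diego — each takes 1/12.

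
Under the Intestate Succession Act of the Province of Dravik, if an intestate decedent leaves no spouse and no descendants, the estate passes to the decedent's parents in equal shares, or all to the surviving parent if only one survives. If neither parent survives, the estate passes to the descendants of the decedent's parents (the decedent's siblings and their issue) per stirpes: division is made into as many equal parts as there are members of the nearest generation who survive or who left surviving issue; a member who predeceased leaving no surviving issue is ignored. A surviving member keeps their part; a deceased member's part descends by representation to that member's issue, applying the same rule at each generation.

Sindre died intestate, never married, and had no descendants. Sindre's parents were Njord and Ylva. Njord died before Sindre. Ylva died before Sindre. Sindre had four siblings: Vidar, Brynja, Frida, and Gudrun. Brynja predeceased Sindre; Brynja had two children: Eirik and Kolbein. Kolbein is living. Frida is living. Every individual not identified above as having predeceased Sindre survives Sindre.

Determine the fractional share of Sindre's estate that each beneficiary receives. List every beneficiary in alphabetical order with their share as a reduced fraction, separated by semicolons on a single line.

Neither parent survives and there are no descendants, so the estate passes to Sindre's siblings and their issue per stirpes.
The estate is divided into 4 equal shares of 1/4 among Vidar, Brynja, Frida, Gudrun.
Vidar is living and takes 1/4.
Brynja predeceased; the 1/4 allotted to Brynja's branch passes to Brynja's issue by representation.
The 1/4 is divided into 2 equal shares of 1/8 among Eirik, Kolbein.
Eirik is living and takes 1/8.
Kolbein is living and takes 1/8.
Frida is living and takes 1/4.
Gudrun is living and takes 1/4.

Eirik 1/8; Frida 1/4; Gudrun 1/4; Kolbein 1/8; Vidar 1/4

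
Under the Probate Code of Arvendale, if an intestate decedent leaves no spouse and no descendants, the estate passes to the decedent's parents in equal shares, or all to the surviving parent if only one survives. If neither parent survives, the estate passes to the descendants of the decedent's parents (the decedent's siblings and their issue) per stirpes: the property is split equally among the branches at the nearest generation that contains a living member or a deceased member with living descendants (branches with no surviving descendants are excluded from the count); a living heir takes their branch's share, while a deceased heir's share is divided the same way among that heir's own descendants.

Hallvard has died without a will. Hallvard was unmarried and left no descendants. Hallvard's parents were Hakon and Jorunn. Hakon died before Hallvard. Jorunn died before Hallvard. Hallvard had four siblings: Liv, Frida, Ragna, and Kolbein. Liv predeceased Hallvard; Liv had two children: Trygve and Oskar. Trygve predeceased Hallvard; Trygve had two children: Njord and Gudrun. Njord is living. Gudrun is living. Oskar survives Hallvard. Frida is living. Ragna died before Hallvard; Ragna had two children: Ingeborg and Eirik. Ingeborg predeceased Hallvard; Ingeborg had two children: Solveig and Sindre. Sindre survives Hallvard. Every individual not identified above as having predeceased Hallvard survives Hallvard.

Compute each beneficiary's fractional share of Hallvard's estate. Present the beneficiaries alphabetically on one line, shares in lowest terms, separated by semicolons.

Neither parent survives and there are no descendants, so the estate passes to Hallvard's siblings and their issue per stirpes.
The estate is divided into 4 equal shares of 1/4 among Liv, Frida, Ragna, Kolbein.
Liv predeceased; the 1/4 allotted to Liv's branch passes to Liv's issue by representation.
The 1/4 is divided into 2 equal shares of 1/8 among Trygve, Oskar.
Trygve predeceased; the 1/8 allotted to Trygve's branch passes to Trygve's issue by representation.
The 1/8 is divided into 2 equal shares of 1/16 among Njord, Gudrun.
Njord is living and takes 1/16.
Gudrun is living and takes 1/16.
Oskar is living and takes 1/8.
Frida is living and takes 1/4.
Ragna predeceased; the 1/4 allotted to Ragna's branch passes to Ragna's issue by representation.
The 1/4 is divided into 2 equal shares of 1/8 among Ingeborg, Eirik.
Ingeborg predeceased; the 1/8 allotted to Ingeborg's branch passes to Ingeborg's issue by representation.
The 1/8 is divided into 2 equal shares of 1/16 among Solveig, Sindre.
Solveig is living and takes 1/16.
Sindre is living and takes 1/16.
Eirik is living and takes 1/8.
Kolbein is living and takes 1/4.

Eirik 1/8; Frida 1/4; Gudrun 1/16; Kolbein 1/4; Njord 1/16; Oskar 1/8; Sindre 1/16; Solveig 1/16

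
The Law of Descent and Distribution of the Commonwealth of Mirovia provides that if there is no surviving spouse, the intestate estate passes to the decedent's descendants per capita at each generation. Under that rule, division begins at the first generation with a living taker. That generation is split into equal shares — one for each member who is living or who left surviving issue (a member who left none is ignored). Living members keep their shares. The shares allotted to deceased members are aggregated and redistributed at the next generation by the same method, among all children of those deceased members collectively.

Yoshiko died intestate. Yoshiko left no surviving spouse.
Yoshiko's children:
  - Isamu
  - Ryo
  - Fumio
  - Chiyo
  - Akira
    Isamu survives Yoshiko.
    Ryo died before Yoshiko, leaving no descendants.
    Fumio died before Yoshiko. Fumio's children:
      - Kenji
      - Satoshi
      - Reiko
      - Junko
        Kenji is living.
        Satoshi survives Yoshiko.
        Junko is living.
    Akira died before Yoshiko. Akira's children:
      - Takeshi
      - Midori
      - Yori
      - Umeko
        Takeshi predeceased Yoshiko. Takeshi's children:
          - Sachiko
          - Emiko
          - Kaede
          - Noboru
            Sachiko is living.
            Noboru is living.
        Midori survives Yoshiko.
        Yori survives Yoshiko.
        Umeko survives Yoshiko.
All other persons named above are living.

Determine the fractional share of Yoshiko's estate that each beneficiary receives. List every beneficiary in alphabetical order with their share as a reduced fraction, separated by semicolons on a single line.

Chiyo 1/4; Emiko 1/64; Isamu 1/4; Junko 1/16; Kaede 1/64; Kenji 1/16; Midori 1/16; Noboru 1/64; Reiko 1/16; Sachiko 1/64; Satoshi 1/16; Umeko 1/16; Yori 1/16

There is no surviving spouse, so the entire estate passes to Yoshiko's descendants per capita at each generation.
At generation 1 (Isamu, Fumio, Chiyo, Akira) there are 4 shares of (1)/4 = 1/4 each.
Living: Isamu and Chiyo — each takes 1/4.
Deceased: Fumio and Akira. Their combined 1/2 is pooled and carried to generation 2.
At generation 2 (Kenji, Satoshi, Reiko, Junko, Takeshi, Midori, Yori, Umeko) there are 8 shares of (1/2)/8 = 1/16 each.
Living: Kenji, Satoshi, Reiko, Junko, Midori, Yori, and Umeko — each takes 1/16.
Deceased: Takeshi. That 1/16 share is carried to generation 3.
At generation 3 (Sachiko, Emiko, Kaede, Noboru) there are 4 shares of (1/16)/4 = 1/64 each.
Living: Sachiko, Emiko, Kaede, and Noboru — each takes 1/64.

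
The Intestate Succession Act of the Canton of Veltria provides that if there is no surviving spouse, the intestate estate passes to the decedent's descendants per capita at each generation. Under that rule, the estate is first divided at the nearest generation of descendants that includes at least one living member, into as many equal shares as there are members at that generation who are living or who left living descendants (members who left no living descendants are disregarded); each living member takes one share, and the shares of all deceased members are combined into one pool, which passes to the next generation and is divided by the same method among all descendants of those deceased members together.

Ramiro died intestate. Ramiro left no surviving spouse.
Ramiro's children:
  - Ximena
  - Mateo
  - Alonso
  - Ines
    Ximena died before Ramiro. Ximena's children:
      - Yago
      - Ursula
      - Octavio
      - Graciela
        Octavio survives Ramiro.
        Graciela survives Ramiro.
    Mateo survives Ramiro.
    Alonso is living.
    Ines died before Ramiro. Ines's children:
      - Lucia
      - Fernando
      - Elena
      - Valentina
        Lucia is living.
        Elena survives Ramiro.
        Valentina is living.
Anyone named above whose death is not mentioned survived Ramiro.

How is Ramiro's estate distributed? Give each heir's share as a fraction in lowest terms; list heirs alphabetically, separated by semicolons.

There is no surviving spouse, so the entire estate passes to Ramiro's descendants per capita at each generation.
At generation 1 (Ximena, Mateo, Alonso, Ines) there are 4 shares of (1)/4 = 1/4 each.
Living: Mateo and Alonso — each takes 1/4.
Deceased: Ximena and Ines. Their combined 1/2 is pooled and carried to generation 2.
At generation 2 (Yago, Ursula, Octavio, Graciela, Lucia, Fernando, Elena, Valentina) there are 8 shares of (1/2)/8 = 1/16 each.
Living: Yago, Ursula, Octavio, Graciela, Lucia, Fernando, Elena, and Valentina — each takes 1/16.

Alonso 1/4; Elena 1/16; Fernando 1/16; Graciela 1/16; Lucia 1/16; Mateo 1/4; Octavio 1/16; Ursula 1/16; Valentina 1/16; Yago 1/16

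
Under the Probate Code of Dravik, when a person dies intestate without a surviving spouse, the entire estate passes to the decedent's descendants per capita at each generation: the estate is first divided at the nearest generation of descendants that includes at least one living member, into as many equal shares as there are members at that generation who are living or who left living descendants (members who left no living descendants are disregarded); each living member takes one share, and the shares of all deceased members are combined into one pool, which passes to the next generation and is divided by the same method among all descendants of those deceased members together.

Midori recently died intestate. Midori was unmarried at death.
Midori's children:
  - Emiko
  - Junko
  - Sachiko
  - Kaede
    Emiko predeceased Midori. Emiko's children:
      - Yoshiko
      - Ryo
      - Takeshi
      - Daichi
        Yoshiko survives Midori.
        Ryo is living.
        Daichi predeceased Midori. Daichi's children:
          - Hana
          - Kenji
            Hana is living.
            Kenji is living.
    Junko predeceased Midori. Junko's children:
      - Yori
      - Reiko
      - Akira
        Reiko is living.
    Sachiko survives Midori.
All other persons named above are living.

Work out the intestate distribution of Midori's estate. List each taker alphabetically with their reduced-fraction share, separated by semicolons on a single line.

There is no surviving spouse, so the entire estate passes to Midori's descendants per capita at each generation.
At generation 1 (Emiko, Junko, Sachiko, Kaede) there are 4 shares of (1)/4 = 1/4 each.
Living: Sachiko and Kaede — each takes 1/4.
Deceased: Emiko and Junko. Their combined 1/2 is pooled and carried to generation 2.
At generation 2 (Yoshiko, Ryo, Takeshi, Daichi, Yori, Reiko, Akira) there are 7 shares of (1/2)/7 = 1/14 each.
Living: Yoshiko, Ryo, Takeshi, Yori, Reiko, and Akira — each takes 1/14.
Deceased: Daichi. That 1/14 share is carried to generation 3.
At generation 3 (Hana, Kenji) there are 2 shares of (1/14)/2 = 1/28 each.
Living: Hana and Kenji — each takes 1/28.

Akira 1/14; Hana 1/28; Kaede 1/4; Kenji 1/28; Reiko 1/14; Ryo 1/14; Sachiko 1/4; Takeshi 1/14; Yori 1/14; Yoshiko 1/14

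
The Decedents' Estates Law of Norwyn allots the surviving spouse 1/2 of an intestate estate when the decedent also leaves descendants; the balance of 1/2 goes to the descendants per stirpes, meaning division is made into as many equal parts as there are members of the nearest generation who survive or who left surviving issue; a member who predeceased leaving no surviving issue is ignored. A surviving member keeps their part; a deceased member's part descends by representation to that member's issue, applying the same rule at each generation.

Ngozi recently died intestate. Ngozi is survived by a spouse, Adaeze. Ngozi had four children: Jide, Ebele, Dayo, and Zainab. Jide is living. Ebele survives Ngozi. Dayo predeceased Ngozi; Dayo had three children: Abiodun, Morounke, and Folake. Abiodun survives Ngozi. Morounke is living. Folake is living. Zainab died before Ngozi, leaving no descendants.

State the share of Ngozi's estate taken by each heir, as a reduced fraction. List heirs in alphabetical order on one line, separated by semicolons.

Abiodun 1/18; Adaeze 1/2; Ebele 1/6; Folake 1/18; Jide 1/6; Morounke 1/18

Adaeze, as surviving spouse, takes 1/2.
The remaining 1/2 passes to Ngozi's descendants per stirpes.
Zainab left no surviving issue, so that branch lapses and is disregarded.
The 1/2 is divided into 3 equal shares of 1/6 among Jide, Ebele, Dayo.
Jide is living and takes 1/6.
Ebele is living and takes 1/6.
Dayo predeceased; the 1/6 allotted to Dayo's branch passes to Dayo's issue by representation.
The 1/6 is divided into 3 equal shares of 1/18 among Abiodun, Morounke, Folake.
Abiodun is living and takes 1/18.
Morounke is living and takes 1/18.
Folake is living and takes 1/18.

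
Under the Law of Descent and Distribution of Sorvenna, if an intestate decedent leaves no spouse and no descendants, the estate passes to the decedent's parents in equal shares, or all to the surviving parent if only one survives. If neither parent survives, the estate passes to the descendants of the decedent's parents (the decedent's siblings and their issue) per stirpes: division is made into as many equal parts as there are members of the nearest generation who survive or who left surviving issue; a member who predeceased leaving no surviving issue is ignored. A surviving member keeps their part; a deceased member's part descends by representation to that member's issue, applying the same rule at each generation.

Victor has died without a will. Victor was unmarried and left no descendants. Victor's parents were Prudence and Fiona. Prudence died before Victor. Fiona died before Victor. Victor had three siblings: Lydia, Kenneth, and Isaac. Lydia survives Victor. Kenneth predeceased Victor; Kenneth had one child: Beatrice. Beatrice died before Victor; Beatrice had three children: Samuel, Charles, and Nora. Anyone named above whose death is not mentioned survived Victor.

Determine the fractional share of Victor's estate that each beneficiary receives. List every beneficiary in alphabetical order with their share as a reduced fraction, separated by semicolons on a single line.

Charles 1/9; Isaac 1/3; Lydia 1/3; Nora 1/9; Samuel 1/9

Neither parent survives and there are no descendants, so the estate passes to Victor's siblings and their issue per stirpes.
The estate is divided into 3 equal shares of 1/3 among Lydia, Kenneth, Isaac.
Lydia is living and takes 1/3.
Kenneth predeceased; the 1/3 allotted to Kenneth's branch passes to Kenneth's issue by representation.
Beatrice's line is the sole branch at this level, so the full 1/3 passes to Beatrice's issue by representation.
The 1/3 is divided into 3 equal shares of 1/9 among Samuel, Charles, Nora.
Samuel is living and takes 1/9.
Charles is living and takes 1/9.
Nora is living and takes 1/9.
Isaac is living and takes 1/3.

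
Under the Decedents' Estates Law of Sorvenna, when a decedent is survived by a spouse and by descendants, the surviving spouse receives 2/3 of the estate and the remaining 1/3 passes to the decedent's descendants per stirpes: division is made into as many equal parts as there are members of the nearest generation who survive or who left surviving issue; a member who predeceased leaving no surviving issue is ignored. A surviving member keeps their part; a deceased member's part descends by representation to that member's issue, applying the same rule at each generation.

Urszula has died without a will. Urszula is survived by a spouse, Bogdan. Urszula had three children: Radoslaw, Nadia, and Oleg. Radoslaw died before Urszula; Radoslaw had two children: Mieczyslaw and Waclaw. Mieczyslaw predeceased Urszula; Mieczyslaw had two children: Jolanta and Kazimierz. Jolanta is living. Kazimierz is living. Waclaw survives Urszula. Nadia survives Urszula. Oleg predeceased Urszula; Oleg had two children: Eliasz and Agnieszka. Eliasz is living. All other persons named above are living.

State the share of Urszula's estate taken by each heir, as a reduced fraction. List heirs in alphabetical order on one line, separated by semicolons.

Agnieszka 1/18; Bogdan 2/3; Eliasz 1/18; Jolanta 1/36; Kazimierz 1/36; Nadia 1/9; Waclaw 1/18

Bogdan, as surviving spouse, takes 2/3.
The remaining 1/3 passes to Urszula's descendants per stirpes.
The 1/3 is divided into 3 equal shares of 1/9 among Radoslaw, Nadia, Oleg.
Radoslaw predeceased; the 1/9 allotted to Radoslaw's branch passes to Radoslaw's issue by representation.
The 1/9 is divided into 2 equal shares of 1/18 among Mieczyslaw, Waclaw.
Mieczyslaw predeceased; the 1/18 allotted to Mieczyslaw's branch passes to Mieczyslaw's issue by representation.
The 1/18 is divided into 2 equal shares of 1/36 among Jolanta, Kazimierz.
Jolanta is living and takes 1/36.
Kazimierz is living and takes 1/36.
Waclaw is living and takes 1/18.
Nadia is living and takes 1/9.
Oleg predeceased; the 1/9 allotted to Oleg's branch passes to Oleg's issue by representation.
The 1/9 is divided into 2 equal shares of 1/18 among Eliasz, Agnieszka.
Eliasz is living and takes 1/18.
Agnieszka is living and takes 1/18.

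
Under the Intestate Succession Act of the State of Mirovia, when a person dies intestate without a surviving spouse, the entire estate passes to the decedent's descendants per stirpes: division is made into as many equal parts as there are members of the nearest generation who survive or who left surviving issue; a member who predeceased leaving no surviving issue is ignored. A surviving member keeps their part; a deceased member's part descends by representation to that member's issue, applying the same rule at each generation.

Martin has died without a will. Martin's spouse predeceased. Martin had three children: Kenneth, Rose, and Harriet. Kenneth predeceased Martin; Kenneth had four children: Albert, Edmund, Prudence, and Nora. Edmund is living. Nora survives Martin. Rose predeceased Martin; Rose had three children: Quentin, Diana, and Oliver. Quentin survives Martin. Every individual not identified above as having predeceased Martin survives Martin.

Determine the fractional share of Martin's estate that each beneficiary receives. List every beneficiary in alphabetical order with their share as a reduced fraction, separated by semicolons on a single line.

There is no surviving spouse, so the entire estate passes to Martin's descendants per stirpes.
The estate is divided into 3 equal shares of 1/3 among Kenneth, Rose, Harriet.
Kenneth predeceased; the 1/3 allotted to Kenneth's branch passes to Kenneth's issue by representation.
The 1/3 is divided into 4 equal shares of 1/12 among Albert, Edmund, Prudence, Nora.
Albert is living and takes 1/12.
Edmund is living and takes 1/12.
Prudence is living and takes 1/12.
Nora is living and takes 1/12.
Rose predeceased; the 1/3 allotted to Rose's branch passes to Rose's issue by representation.
The 1/3 is divided into 3 equal shares of 1/9 among Quentin, Diana, Oliver.
Quentin is living and takes 1/9.
Diana is living and takes 1/9.
Oliver is living and takes 1/9.
Harriet is living and takes 1/3.

Albert 1/12; Diana 1/9; Edmund 1/12; Harriet 1/3; Nora 1/12; Oliver 1/9; Prudence 1/12; Quentin 1/9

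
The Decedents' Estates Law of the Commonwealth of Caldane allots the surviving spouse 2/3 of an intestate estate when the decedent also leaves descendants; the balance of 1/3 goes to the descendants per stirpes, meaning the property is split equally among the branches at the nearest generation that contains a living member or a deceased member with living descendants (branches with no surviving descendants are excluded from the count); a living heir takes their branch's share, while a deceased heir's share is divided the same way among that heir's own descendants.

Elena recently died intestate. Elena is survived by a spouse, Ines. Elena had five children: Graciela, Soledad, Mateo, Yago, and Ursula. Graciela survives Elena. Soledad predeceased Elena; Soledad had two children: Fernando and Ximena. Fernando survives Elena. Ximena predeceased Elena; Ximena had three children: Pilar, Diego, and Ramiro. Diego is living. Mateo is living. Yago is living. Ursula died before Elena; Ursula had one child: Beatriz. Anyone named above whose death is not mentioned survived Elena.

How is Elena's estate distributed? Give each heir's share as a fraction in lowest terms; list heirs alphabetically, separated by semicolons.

Beatriz 1/15; Diego 1/90; Fernando 1/30; Graciela 1/15; Ines 2/3; Mateo 1/15; Pilar 1/90; Ramiro 1/90; Yago 1/15

Ines, as surviving spouse, takes 2/3.
The remaining 1/3 passes to Elena's descendants per stirpes.
The 1/3 is divided into 5 equal shares of 1/15 among Graciela, Soledad, Mateo, Yago, Ursula.
Graciela is living and takes 1/15.
Soledad predeceased; the 1/15 allotted to Soledad's branch passes to Soledad's issue by representation.
The 1/15 is divided into 2 equal shares of 1/30 among Fernando, Ximena.
Fernando is living and takes 1/30.
Ximena predeceased; the 1/30 allotted to Ximena's branch passes to Ximena's issue by representation.
The 1/30 is divided into 3 equal shares of 1/90 among Pilar, Diego, Ramiro.
Pilar is living and takes 1/90.
Diego is living and takes 1/90.
Ramiro is living and takes 1/90.
Mateo is living and takes 1/15.
Yago is living and takes 1/15.
Ursula predeceased; the 1/15 allotted to Ursula's branch passes to Ursula's issue by representation.
Beatriz is the sole taker at this level and receives the full 1/15.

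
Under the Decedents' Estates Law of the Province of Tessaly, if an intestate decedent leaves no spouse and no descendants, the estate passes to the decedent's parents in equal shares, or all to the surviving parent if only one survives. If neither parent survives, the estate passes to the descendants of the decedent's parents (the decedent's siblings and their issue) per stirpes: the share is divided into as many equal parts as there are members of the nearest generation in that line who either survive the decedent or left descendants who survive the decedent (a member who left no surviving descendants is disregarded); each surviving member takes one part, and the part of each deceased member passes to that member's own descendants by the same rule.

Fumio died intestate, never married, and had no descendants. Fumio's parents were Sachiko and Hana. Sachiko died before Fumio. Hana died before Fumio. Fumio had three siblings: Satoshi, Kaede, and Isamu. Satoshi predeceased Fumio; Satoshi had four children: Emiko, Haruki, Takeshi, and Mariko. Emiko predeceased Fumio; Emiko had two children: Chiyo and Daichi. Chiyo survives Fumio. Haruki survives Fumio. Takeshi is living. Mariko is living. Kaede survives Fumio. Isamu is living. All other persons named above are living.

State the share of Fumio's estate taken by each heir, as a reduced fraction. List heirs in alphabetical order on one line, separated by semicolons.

Chiyo 1/24; Daichi 1/24; Haruki 1/12; Isamu 1/3; Kaede 1/3; Mariko 1/12; Takeshi 1/12

Neither parent survives and there are no descendants, so the estate passes to Fumio's siblings and their issue per stirpes.
The estate is divided into 3 equal shares of 1/3 among Satoshi, Kaede, Isamu.
Satoshi predeceased; the 1/3 allotted to Satoshi's branch passes to Satoshi's issue by representation.
The 1/3 is divided into 4 equal shares of 1/12 among Emiko, Haruki, Takeshi, Mariko.
Emiko predeceased; the 1/12 allotted to Emiko's branch passes to Emiko's issue by representation.
The 1/12 is divided into 2 equal shares of 1/24 among Chiyo, Daichi.
Chiyo is living and takes 1/24.
Daichi is living and takes 1/24.
Haruki is living and takes 1/12.
Takeshi is living and takes 1/12.
Mariko is living and takes 1/12.
Kaede is living and takes 1/3.
Isamu is living and takes 1/3.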